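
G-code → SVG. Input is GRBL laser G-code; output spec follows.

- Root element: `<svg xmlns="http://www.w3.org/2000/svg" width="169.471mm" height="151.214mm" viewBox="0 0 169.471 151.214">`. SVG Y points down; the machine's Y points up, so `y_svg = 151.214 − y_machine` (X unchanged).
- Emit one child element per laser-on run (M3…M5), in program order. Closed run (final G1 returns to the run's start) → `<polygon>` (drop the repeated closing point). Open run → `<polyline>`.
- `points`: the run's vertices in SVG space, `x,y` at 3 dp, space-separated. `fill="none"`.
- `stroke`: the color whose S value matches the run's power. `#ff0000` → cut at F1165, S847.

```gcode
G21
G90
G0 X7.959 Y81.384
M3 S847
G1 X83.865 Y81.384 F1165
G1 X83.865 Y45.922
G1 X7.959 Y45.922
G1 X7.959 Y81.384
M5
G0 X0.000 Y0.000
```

Machine Y-up, SVG Y-down with viewBox height 151.214, so y_svg = 151.214 − y_machine; X carries over. Every run uses S847, so all elements get stroke `#ff0000` (cut).

Run 1: The run returns to its start, so emit a `<polygon>` with points (Y-flipped): 7.959,69.830 83.865,69.830 83.865,105.292 7.959,105.292.

<svg xmlns="http://www.w3.org/2000/svg" width="169.471mm" height="151.214mm" viewBox="0 0 169.471 151.214">
  <polygon points="7.959,69.830 83.865,69.830 83.865,105.292 7.959,105.292" fill="none" stroke="#ff0000"/>
</svg>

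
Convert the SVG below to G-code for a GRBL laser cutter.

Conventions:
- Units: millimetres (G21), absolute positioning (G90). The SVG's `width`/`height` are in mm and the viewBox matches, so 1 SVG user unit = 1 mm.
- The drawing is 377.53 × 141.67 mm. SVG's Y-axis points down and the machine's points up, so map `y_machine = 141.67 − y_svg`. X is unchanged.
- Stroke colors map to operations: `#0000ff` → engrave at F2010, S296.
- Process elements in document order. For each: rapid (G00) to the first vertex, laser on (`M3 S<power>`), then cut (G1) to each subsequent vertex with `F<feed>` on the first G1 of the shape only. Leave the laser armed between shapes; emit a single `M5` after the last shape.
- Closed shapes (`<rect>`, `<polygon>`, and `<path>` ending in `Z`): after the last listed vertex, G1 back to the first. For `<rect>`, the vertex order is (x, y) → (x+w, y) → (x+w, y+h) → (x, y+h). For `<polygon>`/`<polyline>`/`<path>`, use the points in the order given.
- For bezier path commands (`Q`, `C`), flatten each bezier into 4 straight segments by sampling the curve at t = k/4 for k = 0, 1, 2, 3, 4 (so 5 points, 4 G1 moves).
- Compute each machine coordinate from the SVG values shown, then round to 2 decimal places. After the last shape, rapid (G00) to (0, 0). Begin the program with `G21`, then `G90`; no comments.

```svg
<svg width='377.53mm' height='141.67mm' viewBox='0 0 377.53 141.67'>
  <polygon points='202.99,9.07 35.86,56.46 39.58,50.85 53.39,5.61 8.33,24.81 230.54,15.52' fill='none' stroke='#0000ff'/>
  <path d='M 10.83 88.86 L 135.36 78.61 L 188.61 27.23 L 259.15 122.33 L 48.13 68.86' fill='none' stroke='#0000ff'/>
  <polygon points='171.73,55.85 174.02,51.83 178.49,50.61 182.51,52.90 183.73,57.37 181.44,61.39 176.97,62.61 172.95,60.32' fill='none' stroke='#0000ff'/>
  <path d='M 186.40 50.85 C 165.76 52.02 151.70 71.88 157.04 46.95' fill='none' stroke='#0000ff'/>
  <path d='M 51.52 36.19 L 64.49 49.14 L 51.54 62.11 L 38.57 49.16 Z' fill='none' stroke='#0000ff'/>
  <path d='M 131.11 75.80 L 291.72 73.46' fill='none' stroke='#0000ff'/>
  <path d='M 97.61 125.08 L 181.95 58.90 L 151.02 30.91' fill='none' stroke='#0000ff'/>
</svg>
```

viewBox `0 0 377.53 141.67` with mm width/height → 1 unit = 1 mm. Flip: y_m = 141.67 − y_svg.

**Shape 1** — `<polygon>` closed polygon, stroke `#0000ff` → engrave (S296, F2010). Machine vertices: (202.99,132.60) → (35.86,85.21) → (39.58,90.82) → (53.39,136.06) → (8.33,116.86) → (230.54,126.15) → (202.99,132.60). Closed: final G1 returns to the first vertex.

**Shape 2** — `<path>` open polyline, stroke `#0000ff` → engrave (S296, F2010). Machine vertices: (10.83,52.81) → (135.36,63.06) → (188.61,114.44) → (259.15,19.34) → (48.13,72.81). Open path.

**Shape 3** — `<polygon>` regular polygon, stroke `#0000ff` → engrave (S296, F2010). Machine vertices: (171.73,85.82) → (174.02,89.84) → (178.49,91.06) → (182.51,88.77) → (183.73,84.30) → (181.44,80.28) → (176.97,79.06) → (172.95,81.35) → (171.73,85.82). Closed: final G1 returns to the first vertex.

**Shape 4** — `<path>` cubic bezier, stroke `#0000ff` → engrave (S296, F2010). Control points (SVG): P0=(186.40,50.85), P1=(165.76,52.02), P2=(151.70,71.88), P3=(157.04,46.95); sampled at t=k/4. Machine vertices: (186.40,90.82) → (172.35,87.43) → (161.98,82.98) → (156.47,83.43) → (157.04,94.72). Open path.

**Shape 5** — `<path>` regular polygon, stroke `#0000ff` → engrave (S296, F2010). Machine vertices: (51.52,105.48) → (64.49,92.53) → (51.54,79.56) → (38.57,92.51) → (51.52,105.48). Closed: final G1 returns to the first vertex.

**Shape 6** — `<path>` line segment, stroke `#0000ff` → engrave (S296, F2010). Machine vertices: (131.11,65.87) → (291.72,68.21). Open path.

**Shape 7** — `<path>` open polyline, stroke `#0000ff` → engrave (S296, F2010). Machine vertices: (97.61,16.59) → (181.95,82.77) → (151.02,110.76). Open path.

G21
G90
G00 X202.99 Y132.60
M3 S296
G1 X35.86 Y85.21 F2010
G1 X39.58 Y90.82
G1 X53.39 Y136.06
G1 X8.33 Y116.86
G1 X230.54 Y126.15
G1 X202.99 Y132.60
G00 X10.83 Y52.81
M3 S296
G1 X135.36 Y63.06 F2010
G1 X188.61 Y114.44
G1 X259.15 Y19.34
G1 X48.13 Y72.81
G00 X171.73 Y85.82
M3 S296
G1 X174.02 Y89.84 F2010
G1 X178.49 Y91.06
G1 X182.51 Y88.77
G1 X183.73 Y84.30
G1 X181.44 Y80.28
G1 X176.97 Y79.06
G1 X172.95 Y81.35
G1 X171.73 Y85.82
G00 X186.40 Y90.82
M3 S296
G1 X172.35 Y87.43 F2010
G1 X161.98 Y82.98
G1 X156.47 Y83.43
G1 X157.04 Y94.72
G00 X51.52 Y105.48
M3 S296
G1 X64.49 Y92.53 F2010
G1 X51.54 Y79.56
G1 X38.57 Y92.51
G1 X51.52 Y105.48
G00 X131.11 Y65.87
M3 S296
G1 X291.72 Y68.21 F2010
G00 X97.61 Y16.59
M3 S296
G1 X181.95 Y82.77 F2010
G1 X151.02 Y110.76
M5
G00 X0.00 Y0.00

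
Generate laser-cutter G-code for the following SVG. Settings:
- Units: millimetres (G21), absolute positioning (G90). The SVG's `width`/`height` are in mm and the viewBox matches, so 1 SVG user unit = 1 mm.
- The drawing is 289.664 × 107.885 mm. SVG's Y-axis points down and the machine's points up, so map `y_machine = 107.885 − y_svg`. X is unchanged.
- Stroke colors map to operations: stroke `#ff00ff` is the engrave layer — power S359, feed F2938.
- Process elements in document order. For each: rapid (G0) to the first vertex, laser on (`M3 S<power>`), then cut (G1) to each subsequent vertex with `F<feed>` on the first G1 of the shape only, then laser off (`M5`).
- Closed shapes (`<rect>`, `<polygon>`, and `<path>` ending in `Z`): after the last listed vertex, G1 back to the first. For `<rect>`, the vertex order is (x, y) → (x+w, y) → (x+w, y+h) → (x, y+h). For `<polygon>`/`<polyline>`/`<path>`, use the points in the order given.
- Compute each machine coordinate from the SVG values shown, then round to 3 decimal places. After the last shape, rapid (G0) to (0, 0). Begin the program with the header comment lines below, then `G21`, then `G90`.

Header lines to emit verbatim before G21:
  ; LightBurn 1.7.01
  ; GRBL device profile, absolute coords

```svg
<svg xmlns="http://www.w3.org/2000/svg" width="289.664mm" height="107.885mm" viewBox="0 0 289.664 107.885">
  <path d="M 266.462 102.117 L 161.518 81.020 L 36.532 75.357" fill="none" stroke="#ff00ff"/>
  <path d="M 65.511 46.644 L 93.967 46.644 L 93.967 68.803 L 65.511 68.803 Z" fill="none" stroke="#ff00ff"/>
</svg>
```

; LightBurn 1.7.01
; GRBL device profile, absolute coords
G21
G90
G0 X266.462 Y5.768
M3 S359
G1 X161.518 Y26.865 F2938
G1 X36.532 Y32.528
M5
G0 X65.511 Y61.241
M3 S359
G1 X93.967 Y61.241 F2938
G1 X93.967 Y39.082
G1 X65.511 Y39.082
G1 X65.511 Y61.241
M5
G0 X0.000 Y0.000

viewBox `0 0 289.664 107.885` with mm width/height → 1 unit = 1 mm. Flip: y_m = 107.885 − y_svg.

**Shape 1** — `<path>` open polyline, stroke `#ff00ff` → engrave (S359, F2938). Machine vertices: (266.462,5.768) → (161.518,26.865) → (36.532,32.528). Open path.

**Shape 2** — `<path>` rectangle, stroke `#ff00ff` → engrave (S359, F2938). Machine vertices: (65.511,61.241) → (93.967,61.241) → (93.967,39.082) → (65.511,39.082) → (65.511,61.241). Closed: final G1 returns to the first vertex.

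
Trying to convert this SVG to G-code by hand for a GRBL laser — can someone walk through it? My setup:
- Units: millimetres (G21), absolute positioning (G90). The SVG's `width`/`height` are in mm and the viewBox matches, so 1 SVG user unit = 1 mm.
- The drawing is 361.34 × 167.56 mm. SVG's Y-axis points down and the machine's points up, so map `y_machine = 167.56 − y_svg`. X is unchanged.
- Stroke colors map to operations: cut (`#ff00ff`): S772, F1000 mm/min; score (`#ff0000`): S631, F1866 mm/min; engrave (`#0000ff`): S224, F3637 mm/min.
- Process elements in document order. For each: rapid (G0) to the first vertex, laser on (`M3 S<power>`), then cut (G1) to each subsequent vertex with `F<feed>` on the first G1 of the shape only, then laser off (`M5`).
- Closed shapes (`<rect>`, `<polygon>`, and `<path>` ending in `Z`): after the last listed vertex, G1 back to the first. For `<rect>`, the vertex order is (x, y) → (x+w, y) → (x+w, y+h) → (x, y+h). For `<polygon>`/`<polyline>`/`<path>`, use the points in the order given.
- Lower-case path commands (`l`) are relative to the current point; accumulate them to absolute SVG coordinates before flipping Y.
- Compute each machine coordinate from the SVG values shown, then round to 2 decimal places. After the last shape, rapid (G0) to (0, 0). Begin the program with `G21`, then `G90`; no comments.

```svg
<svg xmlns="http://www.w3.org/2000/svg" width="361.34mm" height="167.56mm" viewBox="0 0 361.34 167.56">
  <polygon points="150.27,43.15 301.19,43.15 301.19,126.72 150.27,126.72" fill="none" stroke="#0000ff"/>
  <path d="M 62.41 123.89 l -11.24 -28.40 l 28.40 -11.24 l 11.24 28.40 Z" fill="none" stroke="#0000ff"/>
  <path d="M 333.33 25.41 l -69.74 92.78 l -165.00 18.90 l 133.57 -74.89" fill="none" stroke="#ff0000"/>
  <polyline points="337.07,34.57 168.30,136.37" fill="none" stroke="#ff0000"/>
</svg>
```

1 u = 1 mm; y_m = 167.56 − y.

[1] `<polygon>` rectangle, #0000ff→engrave S224 F3637: (150.27,124.41) → (301.19,124.41) → (301.19,40.84) → (150.27,40.84) → (150.27,124.41) (closed)

[2] `<path>` regular polygon, #0000ff→engrave S224 F3637: (62.41,43.67) → (51.17,72.07) → (79.57,83.31) → (90.81,54.91) → (62.41,43.67) (closed)

[3] `<path>` open polyline, #ff0000→score S631 F1866: (333.33,142.15) → (263.59,49.37) → (98.59,30.47) → (232.16,105.36)

[4] `<polyline>` line segment, #ff0000→score S631 F1866: (337.07,132.99) → (168.30,31.19)

G21
G90
G0 X150.27 Y124.41
M3 S224
G1 X301.19 Y124.41 F3637
G1 X301.19 Y40.84
G1 X150.27 Y40.84
G1 X150.27 Y124.41
M5
G0 X62.41 Y43.67
M3 S224
G1 X51.17 Y72.07 F3637
G1 X79.57 Y83.31
G1 X90.81 Y54.91
G1 X62.41 Y43.67
M5
G0 X333.33 Y142.15
M3 S631
G1 X263.59 Y49.37 F1866
G1 X98.59 Y30.47
G1 X232.16 Y105.36
M5
G0 X337.07 Y132.99
M3 S631
G1 X168.30 Y31.19 F1866
M5
G0 X0.00 Y0.00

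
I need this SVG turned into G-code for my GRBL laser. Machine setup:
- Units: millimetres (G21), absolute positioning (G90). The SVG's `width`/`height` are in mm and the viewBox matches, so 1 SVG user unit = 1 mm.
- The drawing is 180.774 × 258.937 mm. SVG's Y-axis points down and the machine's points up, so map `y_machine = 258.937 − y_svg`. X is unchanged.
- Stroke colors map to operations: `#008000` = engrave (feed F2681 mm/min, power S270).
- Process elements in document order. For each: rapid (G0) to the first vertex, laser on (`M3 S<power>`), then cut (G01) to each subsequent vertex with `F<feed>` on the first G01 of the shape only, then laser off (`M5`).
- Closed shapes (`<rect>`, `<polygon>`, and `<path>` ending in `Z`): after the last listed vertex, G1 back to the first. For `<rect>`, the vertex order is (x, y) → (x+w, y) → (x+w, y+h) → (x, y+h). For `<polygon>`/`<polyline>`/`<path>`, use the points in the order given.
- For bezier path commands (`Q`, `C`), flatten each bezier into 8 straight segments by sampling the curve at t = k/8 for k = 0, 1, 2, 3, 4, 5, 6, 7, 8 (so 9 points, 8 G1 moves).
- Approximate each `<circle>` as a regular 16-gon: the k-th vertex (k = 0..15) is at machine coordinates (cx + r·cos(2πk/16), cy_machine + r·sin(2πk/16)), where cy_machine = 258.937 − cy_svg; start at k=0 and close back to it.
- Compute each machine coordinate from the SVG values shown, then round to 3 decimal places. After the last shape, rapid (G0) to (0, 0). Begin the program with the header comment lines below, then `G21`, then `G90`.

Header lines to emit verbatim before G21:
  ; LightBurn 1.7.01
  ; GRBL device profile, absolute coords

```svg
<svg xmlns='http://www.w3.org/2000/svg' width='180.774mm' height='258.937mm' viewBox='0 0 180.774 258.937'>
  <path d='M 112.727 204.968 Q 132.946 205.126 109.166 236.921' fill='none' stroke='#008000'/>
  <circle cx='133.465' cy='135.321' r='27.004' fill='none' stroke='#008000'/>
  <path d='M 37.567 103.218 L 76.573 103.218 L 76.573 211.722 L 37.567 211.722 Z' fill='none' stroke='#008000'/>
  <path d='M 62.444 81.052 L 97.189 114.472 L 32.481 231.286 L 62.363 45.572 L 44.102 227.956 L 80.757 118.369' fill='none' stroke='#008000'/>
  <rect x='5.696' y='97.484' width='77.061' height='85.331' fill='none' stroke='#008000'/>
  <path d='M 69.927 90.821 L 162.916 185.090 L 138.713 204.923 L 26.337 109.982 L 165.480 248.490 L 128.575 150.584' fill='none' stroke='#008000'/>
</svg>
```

; LightBurn 1.7.01
; GRBL device profile, absolute coords
G21
G90
G0 X112.727 Y53.969
M3 S270
G01 X117.094 Y53.435 F2681
G01 X120.087 Y51.913
G01 X121.704 Y49.402
G01 X121.946 Y45.902
G01 X120.814 Y41.413
G01 X118.306 Y35.936
G01 X114.424 Y29.470
G01 X109.166 Y22.016
M5
G0 X160.469 Y123.616
M3 S270
G01 X158.413 Y133.950 F2681
G01 X152.560 Y142.711
G01 X143.799 Y148.564
G01 X133.465 Y150.620
G01 X123.131 Y148.564
G01 X114.370 Y142.711
G01 X108.517 Y133.950
G01 X106.461 Y123.616
G01 X108.517 Y113.282
G01 X114.370 Y104.521
G01 X123.131 Y98.668
G01 X133.465 Y96.612
G01 X143.799 Y98.668
G01 X152.560 Y104.521
G01 X158.413 Y113.282
G01 X160.469 Y123.616
M5
G0 X37.567 Y155.719
M3 S270
G01 X76.573 Y155.719 F2681
G01 X76.573 Y47.215
G01 X37.567 Y47.215
G01 X37.567 Y155.719
M5
G0 X62.444 Y177.885
M3 S270
G01 X97.189 Y144.465 F2681
G01 X32.481 Y27.651
G01 X62.363 Y213.365
G01 X44.102 Y30.981
G01 X80.757 Y140.568
M5
G0 X5.696 Y161.453
M3 S270
G01 X82.757 Y161.453 F2681
G01 X82.757 Y76.122
G01 X5.696 Y76.122
G01 X5.696 Y161.453
M5
G0 X69.927 Y168.116
M3 S270
G01 X162.916 Y73.847 F2681
G01 X138.713 Y54.014
G01 X26.337 Y148.955
G01 X165.480 Y10.447
G01 X128.575 Y108.353
M5
G0 X0.000 Y0.000

Since the viewBox matches the mm dimensions, user units are millimetres directly. The only transform is the Y-flip y_m = 258.937 − y_svg.

Shape 1 is a quadratic bezier drawn with `<path>`. Its stroke #008000 means engrave at S270, F2681. After flipping Y the toolpath is (112.727,53.969) → (117.094,53.435) → (120.087,51.913) → (121.704,49.402) → (121.946,45.902) → (120.814,41.413) → (118.306,35.936) → (114.424,29.470) → (109.166,22.016).

Shape 2 is a circle drawn with `<circle>`. Its stroke #008000 means engrave at S270, F2681. After flipping Y the toolpath is (160.469,123.616) → (158.413,133.950) → (152.560,142.711) → (143.799,148.564) → (133.465,150.620) → (123.131,148.564) → (114.370,142.711) → (108.517,133.950) → (106.461,123.616) → (108.517,113.282) → (114.370,104.521) → (123.131,98.668) → (133.465,96.612) → (143.799,98.668) → (152.560,104.521) → (158.413,113.282) → (160.469,123.616), returning to the start.

Shape 3 is a rectangle drawn with `<path>`. Its stroke #008000 means engrave at S270, F2681. After flipping Y the toolpath is (37.567,155.719) → (76.573,155.719) → (76.573,47.215) → (37.567,47.215) → (37.567,155.719), returning to the start.

Shape 4 is a open polyline drawn with `<path>`. Its stroke #008000 means engrave at S270, F2681. After flipping Y the toolpath is (62.444,177.885) → (97.189,144.465) → (32.481,27.651) → (62.363,213.365) → (44.102,30.981) → (80.757,140.568).

Shape 5 is a rectangle drawn with `<rect>`. Its stroke #008000 means engrave at S270, F2681. After flipping Y the toolpath is (5.696,161.453) → (82.757,161.453) → (82.757,76.122) → (5.696,76.122) → (5.696,161.453), returning to the start.

Shape 6 is a open polyline drawn with `<path>`. Its stroke #008000 means engrave at S270, F2681. After flipping Y the toolpath is (69.927,168.116) → (162.916,73.847) → (138.713,54.014) → (26.337,148.955) → (165.480,10.447) → (128.575,108.353).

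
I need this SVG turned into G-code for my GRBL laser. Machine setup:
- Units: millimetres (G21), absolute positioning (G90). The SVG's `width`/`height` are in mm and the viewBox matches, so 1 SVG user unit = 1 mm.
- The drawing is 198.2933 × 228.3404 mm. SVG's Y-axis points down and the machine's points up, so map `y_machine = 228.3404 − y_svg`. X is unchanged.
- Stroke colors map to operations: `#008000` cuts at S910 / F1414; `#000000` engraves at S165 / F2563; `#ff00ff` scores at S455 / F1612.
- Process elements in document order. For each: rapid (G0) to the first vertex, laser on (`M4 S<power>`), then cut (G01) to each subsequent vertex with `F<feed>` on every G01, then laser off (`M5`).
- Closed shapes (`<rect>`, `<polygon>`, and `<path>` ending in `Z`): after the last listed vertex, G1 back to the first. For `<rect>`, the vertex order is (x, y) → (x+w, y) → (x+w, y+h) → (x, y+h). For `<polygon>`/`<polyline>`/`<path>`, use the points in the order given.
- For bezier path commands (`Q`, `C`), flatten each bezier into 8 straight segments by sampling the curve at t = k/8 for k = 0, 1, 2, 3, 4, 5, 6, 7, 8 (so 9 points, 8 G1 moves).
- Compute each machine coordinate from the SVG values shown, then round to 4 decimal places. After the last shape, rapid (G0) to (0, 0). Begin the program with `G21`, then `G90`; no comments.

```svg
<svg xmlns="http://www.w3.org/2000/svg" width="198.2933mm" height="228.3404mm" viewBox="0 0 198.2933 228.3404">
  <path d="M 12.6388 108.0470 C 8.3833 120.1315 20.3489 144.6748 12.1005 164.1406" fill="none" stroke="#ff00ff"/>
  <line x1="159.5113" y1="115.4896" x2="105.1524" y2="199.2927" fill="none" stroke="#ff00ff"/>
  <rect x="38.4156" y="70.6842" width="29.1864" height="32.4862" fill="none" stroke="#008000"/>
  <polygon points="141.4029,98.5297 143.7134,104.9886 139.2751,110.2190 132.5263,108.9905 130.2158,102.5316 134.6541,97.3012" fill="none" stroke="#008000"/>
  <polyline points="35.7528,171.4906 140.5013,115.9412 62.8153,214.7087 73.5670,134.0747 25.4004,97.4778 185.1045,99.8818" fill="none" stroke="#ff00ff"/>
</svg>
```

viewBox `0 0 198.2933 228.3404` with mm width/height → 1 unit = 1 mm. Flip: y_m = 228.3404 − y_svg.

**Shape 1** — `<path>` cubic bezier, stroke `#ff00ff` → score (S455, F1612). Control points (SVG): P0=(12.6388,108.0470), P1=(8.3833,120.1315), P2=(20.3489,144.6748), P3=(12.1005,164.1406); sampled at t=k/8. Machine vertices: (12.6388,120.2934) → (11.7322,115.2120) → (11.9193,109.1680) → (12.7733,102.3670) → (13.8670,95.0146) → (14.7736,87.3161) → (15.0660,79.4772) → (14.3173,71.7032) → (12.1005,64.1998). Open path.

**Shape 2** — `<line>` line segment, stroke `#ff00ff` → score (S455, F1612). Machine vertices: (159.5113,112.8508) → (105.1524,29.0477). Open path.

**Shape 3** — `<rect>` rectangle, stroke `#008000` → cut (S910, F1414). Machine vertices: (38.4156,157.6562) → (67.6020,157.6562) → (67.6020,125.1700) → (38.4156,125.1700) → (38.4156,157.6562). Closed: final G1 returns to the first vertex.

**Shape 4** — `<polygon>` regular polygon, stroke `#008000` → cut (S910, F1414). Machine vertices: (141.4029,129.8107) → (143.7134,123.3518) → (139.2751,118.1214) → (132.5263,119.3499) → (130.2158,125.8088) → (134.6541,131.0392) → (141.4029,129.8107). Closed: final G1 returns to the first vertex.

**Shape 5** — `<polyline>` open polyline, stroke `#ff00ff` → score (S455, F1612). Machine vertices: (35.7528,56.8498) → (140.5013,112.3992) → (62.8153,13.6317) → (73.5670,94.2657) → (25.4004,130.8626) → (185.1045,128.4586). Open path.

G21
G90
G0 X12.6388 Y120.2934
M4 S455
G01 X11.7322 Y115.2120 F1612
G01 X11.9193 Y109.1680 F1612
G01 X12.7733 Y102.3670 F1612
G01 X13.8670 Y95.0146 F1612
G01 X14.7736 Y87.3161 F1612
G01 X15.0660 Y79.4772 F1612
G01 X14.3173 Y71.7032 F1612
G01 X12.1005 Y64.1998 F1612
M5
G0 X159.5113 Y112.8508
M4 S455
G01 X105.1524 Y29.0477 F1612
M5
G0 X38.4156 Y157.6562
M4 S910
G01 X67.6020 Y157.6562 F1414
G01 X67.6020 Y125.1700 F1414
G01 X38.4156 Y125.1700 F1414
G01 X38.4156 Y157.6562 F1414
M5
G0 X141.4029 Y129.8107
M4 S910
G01 X143.7134 Y123.3518 F1414
G01 X139.2751 Y118.1214 F1414
G01 X132.5263 Y119.3499 F1414
G01 X130.2158 Y125.8088 F1414
G01 X134.6541 Y131.0392 F1414
G01 X141.4029 Y129.8107 F1414
M5
G0 X35.7528 Y56.8498
M4 S455
G01 X140.5013 Y112.3992 F1612
G01 X62.8153 Y13.6317 F1612
G01 X73.5670 Y94.2657 F1612
G01 X25.4004 Y130.8626 F1612
G01 X185.1045 Y128.4586 F1612
M5
G0 X0.0000 Y0.0000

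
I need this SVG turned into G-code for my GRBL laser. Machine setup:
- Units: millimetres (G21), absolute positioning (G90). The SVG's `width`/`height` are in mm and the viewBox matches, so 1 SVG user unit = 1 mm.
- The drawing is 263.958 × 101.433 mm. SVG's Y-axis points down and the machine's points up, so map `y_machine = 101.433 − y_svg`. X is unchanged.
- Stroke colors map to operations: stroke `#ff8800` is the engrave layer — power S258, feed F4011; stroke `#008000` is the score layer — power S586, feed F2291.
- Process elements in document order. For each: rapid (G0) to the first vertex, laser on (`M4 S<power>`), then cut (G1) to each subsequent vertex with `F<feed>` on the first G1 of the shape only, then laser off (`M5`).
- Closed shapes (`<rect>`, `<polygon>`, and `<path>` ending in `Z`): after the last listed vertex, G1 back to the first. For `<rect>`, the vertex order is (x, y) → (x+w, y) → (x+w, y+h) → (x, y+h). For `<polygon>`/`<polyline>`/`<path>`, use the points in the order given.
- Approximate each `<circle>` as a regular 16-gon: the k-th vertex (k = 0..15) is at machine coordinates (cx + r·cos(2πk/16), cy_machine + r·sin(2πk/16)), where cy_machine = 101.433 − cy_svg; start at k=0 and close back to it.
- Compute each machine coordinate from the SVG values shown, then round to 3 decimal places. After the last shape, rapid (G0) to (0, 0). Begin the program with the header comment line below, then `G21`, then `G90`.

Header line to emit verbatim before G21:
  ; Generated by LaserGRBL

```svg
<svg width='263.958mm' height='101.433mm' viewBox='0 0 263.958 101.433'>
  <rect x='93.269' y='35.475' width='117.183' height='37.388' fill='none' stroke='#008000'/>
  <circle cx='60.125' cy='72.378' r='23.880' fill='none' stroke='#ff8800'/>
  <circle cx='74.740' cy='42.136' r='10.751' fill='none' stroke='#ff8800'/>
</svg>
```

; Generated by LaserGRBL
G21
G90
G0 X93.269 Y65.958
M4 S586
G1 X210.452 Y65.958 F2291
G1 X210.452 Y28.570
G1 X93.269 Y28.570
G1 X93.269 Y65.958
M5
G0 X84.005 Y29.055
M4 S258
G1 X82.187 Y38.193 F4011
G1 X77.011 Y45.941
G1 X69.263 Y51.117
G1 X60.125 Y52.935
G1 X50.987 Y51.117
G1 X43.239 Y45.941
G1 X38.063 Y38.193
G1 X36.245 Y29.055
G1 X38.063 Y19.917
G1 X43.239 Y12.169
G1 X50.987 Y6.993
G1 X60.125 Y5.175
G1 X69.263 Y6.993
G1 X77.011 Y12.169
G1 X82.187 Y19.917
G1 X84.005 Y29.055
M5
G0 X85.491 Y59.297
M4 S258
G1 X84.673 Y63.411 F4011
G1 X82.342 Y66.899
G1 X78.854 Y69.230
G1 X74.740 Y70.048
G1 X70.626 Y69.230
G1 X67.138 Y66.899
G1 X64.807 Y63.411
G1 X63.989 Y59.297
G1 X64.807 Y55.183
G1 X67.138 Y51.695
G1 X70.626 Y49.364
G1 X74.740 Y48.546
G1 X78.854 Y49.364
G1 X82.342 Y51.695
G1 X84.673 Y55.183
G1 X85.491 Y59.297
M5
G0 X0.000 Y0.000

1 u = 1 mm; y_m = 101.433 − y.

[1] `<rect>` rectangle, #008000→score S586 F2291: (93.269,65.958) → (210.452,65.958) → (210.452,28.570) → (93.269,28.570) → (93.269,65.958) (closed)

[2] `<circle>` circle, #ff8800→engrave S258 F4011: (84.005,29.055) → (82.187,38.193) → (77.011,45.941) → (69.263,51.117) → (60.125,52.935) → (50.987,51.117) → (43.239,45.941) → (38.063,38.193) → (36.245,29.055) → (38.063,19.917) → (43.239,12.169) → (50.987,6.993) → (60.125,5.175) → (69.263,6.993) → (77.011,12.169) → (82.187,19.917) → (84.005,29.055) (closed)

[3] `<circle>` circle, #ff8800→engrave S258 F4011: (85.491,59.297) → (84.673,63.411) → (82.342,66.899) → (78.854,69.230) → (74.740,70.048) → (70.626,69.230) → (67.138,66.899) → (64.807,63.411) → (63.989,59.297) → (64.807,55.183) → (67.138,51.695) → (70.626,49.364) → (74.740,48.546) → (78.854,49.364) → (82.342,51.695) → (84.673,55.183) → (85.491,59.297) (closed)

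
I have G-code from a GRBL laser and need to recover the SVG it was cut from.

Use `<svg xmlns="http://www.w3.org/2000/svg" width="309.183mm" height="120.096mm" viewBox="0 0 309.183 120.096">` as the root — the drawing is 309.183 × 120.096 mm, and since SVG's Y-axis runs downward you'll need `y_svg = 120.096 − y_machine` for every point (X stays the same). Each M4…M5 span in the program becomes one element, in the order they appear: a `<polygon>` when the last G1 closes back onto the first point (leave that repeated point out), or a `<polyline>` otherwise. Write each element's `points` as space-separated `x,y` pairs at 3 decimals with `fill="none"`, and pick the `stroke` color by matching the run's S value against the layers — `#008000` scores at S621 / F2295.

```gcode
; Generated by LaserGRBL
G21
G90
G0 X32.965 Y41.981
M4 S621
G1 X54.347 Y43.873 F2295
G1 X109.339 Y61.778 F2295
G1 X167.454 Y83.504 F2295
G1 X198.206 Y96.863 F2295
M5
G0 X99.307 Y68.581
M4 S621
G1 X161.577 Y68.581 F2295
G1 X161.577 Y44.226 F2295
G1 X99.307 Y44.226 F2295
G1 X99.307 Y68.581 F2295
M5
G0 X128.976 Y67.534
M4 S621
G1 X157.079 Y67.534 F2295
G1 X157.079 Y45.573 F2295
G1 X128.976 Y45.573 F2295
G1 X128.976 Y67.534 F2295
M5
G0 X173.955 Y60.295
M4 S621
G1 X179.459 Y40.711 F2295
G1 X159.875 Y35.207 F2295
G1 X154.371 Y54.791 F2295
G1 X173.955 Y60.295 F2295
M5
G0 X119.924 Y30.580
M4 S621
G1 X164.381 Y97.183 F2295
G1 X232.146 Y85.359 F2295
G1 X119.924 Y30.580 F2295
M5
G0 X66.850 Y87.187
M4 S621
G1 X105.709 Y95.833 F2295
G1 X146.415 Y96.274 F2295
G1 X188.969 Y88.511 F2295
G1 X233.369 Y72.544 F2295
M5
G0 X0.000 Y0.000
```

Machine Y-up, SVG Y-down with viewBox height 120.096, so y_svg = 120.096 − y_machine; X carries over. Every run uses S621, so all elements get stroke `#008000` (score).

Run 1: The run is open, so emit a `<polyline>` with points (Y-flipped): 32.965,78.115 54.347,76.223 109.339,58.318 167.454,36.592 198.206,23.233.

Run 2: The run returns to its start, so emit a `<polygon>` with points (Y-flipped): 99.307,51.515 161.577,51.515 161.577,75.870 99.307,75.870.

Run 3: The run returns to its start, so emit a `<polygon>` with points (Y-flipped): 128.976,52.562 157.079,52.562 157.079,74.523 128.976,74.523.

Run 4: The run returns to its start, so emit a `<polygon>` with points (Y-flipped): 173.955,59.801 179.459,79.385 159.875,84.889 154.371,65.305.

Run 5: The run returns to its start, so emit a `<polygon>` with points (Y-flipped): 119.924,89.516 164.381,22.913 232.146,34.737.

Run 6: The run is open, so emit a `<polyline>` with points (Y-flipped): 66.850,32.909 105.709,24.263 146.415,23.822 188.969,31.585 233.369,47.552.

<svg xmlns="http://www.w3.org/2000/svg" width="309.183mm" height="120.096mm" viewBox="0 0 309.183 120.096">
  <polyline points="32.965,78.115 54.347,76.223 109.339,58.318 167.454,36.592 198.206,23.233" fill="none" stroke="#008000"/>
  <polygon points="99.307,51.515 161.577,51.515 161.577,75.870 99.307,75.870" fill="none" stroke="#008000"/>
  <polygon points="128.976,52.562 157.079,52.562 157.079,74.523 128.976,74.523" fill="none" stroke="#008000"/>
  <polygon points="173.955,59.801 179.459,79.385 159.875,84.889 154.371,65.305" fill="none" stroke="#008000"/>
  <polygon points="119.924,89.516 164.381,22.913 232.146,34.737" fill="none" stroke="#008000"/>
  <polyline points="66.850,32.909 105.709,24.263 146.415,23.822 188.969,31.585 233.369,47.552" fill="none" stroke="#008000"/>
</svg>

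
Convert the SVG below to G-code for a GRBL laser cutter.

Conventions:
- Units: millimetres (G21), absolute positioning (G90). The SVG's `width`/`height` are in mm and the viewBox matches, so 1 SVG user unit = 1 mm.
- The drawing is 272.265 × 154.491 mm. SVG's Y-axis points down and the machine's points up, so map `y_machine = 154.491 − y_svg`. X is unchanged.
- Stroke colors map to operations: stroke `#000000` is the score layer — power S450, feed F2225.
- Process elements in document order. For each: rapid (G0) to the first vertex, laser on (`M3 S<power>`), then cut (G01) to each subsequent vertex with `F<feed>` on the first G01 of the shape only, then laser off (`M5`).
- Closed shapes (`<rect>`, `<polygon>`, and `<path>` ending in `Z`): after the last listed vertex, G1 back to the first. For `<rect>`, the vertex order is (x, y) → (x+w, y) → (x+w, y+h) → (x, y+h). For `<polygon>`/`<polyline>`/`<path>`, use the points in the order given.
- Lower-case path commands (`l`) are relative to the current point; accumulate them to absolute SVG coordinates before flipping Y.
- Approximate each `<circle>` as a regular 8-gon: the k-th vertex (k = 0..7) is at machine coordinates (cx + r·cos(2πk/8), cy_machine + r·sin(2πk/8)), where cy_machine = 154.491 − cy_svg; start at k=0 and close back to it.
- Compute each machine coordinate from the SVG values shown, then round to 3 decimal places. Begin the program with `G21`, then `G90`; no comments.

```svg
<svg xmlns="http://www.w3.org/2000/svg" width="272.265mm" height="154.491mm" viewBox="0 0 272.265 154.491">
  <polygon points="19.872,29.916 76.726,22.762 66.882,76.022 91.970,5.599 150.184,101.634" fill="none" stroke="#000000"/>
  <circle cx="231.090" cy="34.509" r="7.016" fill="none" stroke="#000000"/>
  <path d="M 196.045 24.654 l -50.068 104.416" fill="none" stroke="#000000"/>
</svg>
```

G21
G90
G0 X19.872 Y124.575
M3 S450
G01 X76.726 Y131.729 F2225
G01 X66.882 Y78.469
G01 X91.970 Y148.892
G01 X150.184 Y52.857
G01 X19.872 Y124.575
M5
G0 X238.106 Y119.982
M3 S450
G01 X236.051 Y124.943 F2225
G01 X231.090 Y126.998
G01 X226.129 Y124.943
G01 X224.074 Y119.982
G01 X226.129 Y115.021
G01 X231.090 Y112.966
G01 X236.051 Y115.021
G01 X238.106 Y119.982
M5
G0 X196.045 Y129.837
M3 S450
G01 X145.977 Y25.421 F2225
M5

Since the viewBox matches the mm dimensions, user units are millimetres directly. The only transform is the Y-flip y_m = 154.491 − y_svg.

Shape 1 is a closed polygon drawn with `<polygon>`. Its stroke #000000 means score at S450, F2225. After flipping Y the toolpath is (19.872,124.575) → (76.726,131.729) → (66.882,78.469) → (91.970,148.892) → (150.184,52.857) → (19.872,124.575), returning to the start.

Shape 2 is a circle drawn with `<circle>`. Its stroke #000000 means score at S450, F2225. After flipping Y the toolpath is (238.106,119.982) → (236.051,124.943) → (231.090,126.998) → (226.129,124.943) → (224.074,119.982) → (226.129,115.021) → (231.090,112.966) → (236.051,115.021) → (238.106,119.982), returning to the start.

Shape 3 is a line segment drawn with `<path>`. Its stroke #000000 means score at S450, F2225. After flipping Y the toolpath is (196.045,129.837) → (145.977,25.421).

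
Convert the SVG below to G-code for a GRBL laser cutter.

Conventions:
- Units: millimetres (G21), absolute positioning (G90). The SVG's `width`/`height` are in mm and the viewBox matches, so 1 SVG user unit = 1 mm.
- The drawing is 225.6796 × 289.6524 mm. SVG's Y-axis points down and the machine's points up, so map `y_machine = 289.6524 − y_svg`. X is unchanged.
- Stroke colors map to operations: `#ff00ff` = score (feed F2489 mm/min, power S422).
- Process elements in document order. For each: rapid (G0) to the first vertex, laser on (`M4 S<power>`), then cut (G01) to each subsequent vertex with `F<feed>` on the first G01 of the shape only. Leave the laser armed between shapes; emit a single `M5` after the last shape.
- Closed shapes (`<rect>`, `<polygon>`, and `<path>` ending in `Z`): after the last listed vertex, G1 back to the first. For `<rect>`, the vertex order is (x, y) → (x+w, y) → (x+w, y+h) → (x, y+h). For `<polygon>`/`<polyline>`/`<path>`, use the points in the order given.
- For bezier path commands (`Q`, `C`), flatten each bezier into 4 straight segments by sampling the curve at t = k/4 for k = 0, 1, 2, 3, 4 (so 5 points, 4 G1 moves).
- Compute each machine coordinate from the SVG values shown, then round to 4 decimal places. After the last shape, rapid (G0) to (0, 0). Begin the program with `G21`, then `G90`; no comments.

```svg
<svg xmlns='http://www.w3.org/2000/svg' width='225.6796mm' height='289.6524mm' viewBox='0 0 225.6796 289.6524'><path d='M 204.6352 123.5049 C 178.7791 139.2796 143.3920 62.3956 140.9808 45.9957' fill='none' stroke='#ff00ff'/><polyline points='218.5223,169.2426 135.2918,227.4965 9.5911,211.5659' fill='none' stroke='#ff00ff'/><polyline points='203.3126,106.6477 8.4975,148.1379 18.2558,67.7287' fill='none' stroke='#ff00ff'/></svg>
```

G21
G90
G0 X204.6352 Y166.1475
M4 S422
G01 X184.1202 Y169.2971 F2489
G01 X164.0162 Y192.8366
G01 X148.3080 Y222.4089
G01 X140.9808 Y243.6567
G0 X218.5223 Y120.4098
M4 S422
G01 X135.2918 Y62.1559 F2489
G01 X9.5911 Y78.0865
G0 X203.3126 Y183.0047
M4 S422
G01 X8.4975 Y141.5145 F2489
G01 X18.2558 Y221.9237
M5
G0 X0.0000 Y0.0000

viewBox `0 0 225.6796 289.6524` with mm width/height → 1 unit = 1 mm. Flip: y_m = 289.6524 − y_svg.

**Shape 1** — `<path>` cubic bezier, stroke `#ff00ff` → score (S422, F2489). Control points (SVG): P0=(204.6352,123.5049), P1=(178.7791,139.2796), P2=(143.3920,62.3956), P3=(140.9808,45.9957); sampled at t=k/4. Machine vertices: (204.6352,166.1475) → (184.1202,169.2971) → (164.0162,192.8366) → (148.3080,222.4089) → (140.9808,243.6567). Open path.

**Shape 2** — `<polyline>` open polyline, stroke `#ff00ff` → score (S422, F2489). Machine vertices: (218.5223,120.4098) → (135.2918,62.1559) → (9.5911,78.0865). Open path.

**Shape 3** — `<polyline>` open polyline, stroke `#ff00ff` → score (S422, F2489). Machine vertices: (203.3126,183.0047) → (8.4975,141.5145) → (18.2558,221.9237). Open path.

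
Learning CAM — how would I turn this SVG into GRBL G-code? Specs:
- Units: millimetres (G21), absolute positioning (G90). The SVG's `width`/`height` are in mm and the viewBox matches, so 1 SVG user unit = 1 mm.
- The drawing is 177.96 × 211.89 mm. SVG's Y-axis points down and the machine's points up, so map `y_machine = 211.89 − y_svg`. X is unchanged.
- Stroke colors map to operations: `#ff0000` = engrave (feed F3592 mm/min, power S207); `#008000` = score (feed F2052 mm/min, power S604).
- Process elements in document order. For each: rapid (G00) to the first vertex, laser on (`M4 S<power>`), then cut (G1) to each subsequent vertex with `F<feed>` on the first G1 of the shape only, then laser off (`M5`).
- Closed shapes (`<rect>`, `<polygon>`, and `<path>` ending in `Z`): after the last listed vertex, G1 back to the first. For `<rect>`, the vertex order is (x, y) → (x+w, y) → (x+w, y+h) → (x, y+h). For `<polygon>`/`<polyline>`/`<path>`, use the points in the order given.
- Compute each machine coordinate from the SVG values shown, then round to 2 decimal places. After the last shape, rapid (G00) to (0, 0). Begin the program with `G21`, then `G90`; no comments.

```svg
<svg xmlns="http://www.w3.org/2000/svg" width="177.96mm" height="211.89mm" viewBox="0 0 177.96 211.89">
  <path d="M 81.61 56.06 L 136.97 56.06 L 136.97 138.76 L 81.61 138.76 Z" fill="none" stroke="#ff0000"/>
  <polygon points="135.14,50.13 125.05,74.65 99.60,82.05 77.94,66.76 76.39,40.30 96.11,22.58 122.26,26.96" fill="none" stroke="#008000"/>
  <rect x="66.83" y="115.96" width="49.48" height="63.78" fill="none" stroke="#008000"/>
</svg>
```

viewBox `0 0 177.96 211.89` with mm width/height → 1 unit = 1 mm. Flip: y_m = 211.89 − y_svg.

**Shape 1** — `<path>` rectangle, stroke `#ff0000` → engrave (S207, F3592). Machine vertices: (81.61,155.83) → (136.97,155.83) → (136.97,73.13) → (81.61,73.13) → (81.61,155.83). Closed: final G1 returns to the first vertex.

**Shape 2** — `<polygon>` regular polygon, stroke `#008000` → score (S604, F2052). Machine vertices: (135.14,161.76) → (125.05,137.24) → (99.60,129.84) → (77.94,145.13) → (76.39,171.59) → (96.11,189.31) → (122.26,184.93) → (135.14,161.76). Closed: final G1 returns to the first vertex.

**Shape 3** — `<rect>` rectangle, stroke `#008000` → score (S604, F2052). Machine vertices: (66.83,95.93) → (116.31,95.93) → (116.31,32.15) → (66.83,32.15) → (66.83,95.93). Closed: final G1 returns to the first vertex.

G21
G90
G00 X81.61 Y155.83
M4 S207
G1 X136.97 Y155.83 F3592
G1 X136.97 Y73.13
G1 X81.61 Y73.13
G1 X81.61 Y155.83
M5
G00 X135.14 Y161.76
M4 S604
G1 X125.05 Y137.24 F2052
G1 X99.60 Y129.84
G1 X77.94 Y145.13
G1 X76.39 Y171.59
G1 X96.11 Y189.31
G1 X122.26 Y184.93
G1 X135.14 Y161.76
M5
G00 X66.83 Y95.93
M4 S604
G1 X116.31 Y95.93 F2052
G1 X116.31 Y32.15
G1 X66.83 Y32.15
G1 X66.83 Y95.93
M5
G00 X0.00 Y0.00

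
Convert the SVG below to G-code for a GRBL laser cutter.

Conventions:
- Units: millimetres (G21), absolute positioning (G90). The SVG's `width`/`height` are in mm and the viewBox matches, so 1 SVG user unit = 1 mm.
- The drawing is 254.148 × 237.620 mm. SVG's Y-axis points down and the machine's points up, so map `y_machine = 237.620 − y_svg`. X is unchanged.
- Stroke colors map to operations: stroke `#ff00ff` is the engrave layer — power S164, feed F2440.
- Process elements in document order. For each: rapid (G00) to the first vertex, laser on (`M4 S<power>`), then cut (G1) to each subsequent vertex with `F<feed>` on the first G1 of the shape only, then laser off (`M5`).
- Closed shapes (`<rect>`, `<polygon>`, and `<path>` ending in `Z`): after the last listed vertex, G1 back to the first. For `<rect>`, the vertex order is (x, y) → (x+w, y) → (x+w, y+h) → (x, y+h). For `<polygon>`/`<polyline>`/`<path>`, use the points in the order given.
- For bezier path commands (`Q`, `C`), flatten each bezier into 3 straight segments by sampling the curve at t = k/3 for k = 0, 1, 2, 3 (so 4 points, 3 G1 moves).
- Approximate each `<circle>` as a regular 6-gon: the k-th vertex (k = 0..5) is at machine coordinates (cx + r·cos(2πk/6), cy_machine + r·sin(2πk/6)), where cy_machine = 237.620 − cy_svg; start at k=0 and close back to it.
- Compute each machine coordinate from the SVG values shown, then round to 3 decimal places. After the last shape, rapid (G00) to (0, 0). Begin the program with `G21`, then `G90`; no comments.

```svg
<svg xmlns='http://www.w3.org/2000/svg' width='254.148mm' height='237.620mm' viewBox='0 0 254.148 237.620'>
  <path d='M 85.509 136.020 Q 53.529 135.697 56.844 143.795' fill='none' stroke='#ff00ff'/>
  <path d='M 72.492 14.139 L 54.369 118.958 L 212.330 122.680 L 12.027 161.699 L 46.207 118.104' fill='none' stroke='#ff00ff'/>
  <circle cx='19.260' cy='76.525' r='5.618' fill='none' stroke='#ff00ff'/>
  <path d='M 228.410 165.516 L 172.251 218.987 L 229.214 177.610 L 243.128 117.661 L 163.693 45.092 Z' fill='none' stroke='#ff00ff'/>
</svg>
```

1 u = 1 mm; y_m = 237.620 − y.

[1] `<path>` quadratic bezier, #ff00ff→engrave S164 F2440: (85.509,101.600) → (68.111,100.880) → (58.556,98.288) → (56.844,93.825)

[2] `<path>` open polyline, #ff00ff→engrave S164 F2440: (72.492,223.481) → (54.369,118.662) → (212.330,114.940) → (12.027,75.921) → (46.207,119.516)

[3] `<circle>` circle, #ff00ff→engrave S164 F2440: (24.878,161.095) → (22.069,165.960) → (16.451,165.960) → (13.642,161.095) → (16.451,156.230) → (22.069,156.230) → (24.878,161.095) (closed)

[4] `<path>` closed polygon, #ff00ff→engrave S164 F2440: (228.410,72.104) → (172.251,18.633) → (229.214,60.010) → (243.128,119.959) → (163.693,192.528) → (228.410,72.104) (closed)

G21
G90
G00 X85.509 Y101.600
M4 S164
G1 X68.111 Y100.880 F2440
G1 X58.556 Y98.288
G1 X56.844 Y93.825
M5
G00 X72.492 Y223.481
M4 S164
G1 X54.369 Y118.662 F2440
G1 X212.330 Y114.940
G1 X12.027 Y75.921
G1 X46.207 Y119.516
M5
G00 X24.878 Y161.095
M4 S164
G1 X22.069 Y165.960 F2440
G1 X16.451 Y165.960
G1 X13.642 Y161.095
G1 X16.451 Y156.230
G1 X22.069 Y156.230
G1 X24.878 Y161.095
M5
G00 X228.410 Y72.104
M4 S164
G1 X172.251 Y18.633 F2440
G1 X229.214 Y60.010
G1 X243.128 Y119.959
G1 X163.693 Y192.528
G1 X228.410 Y72.104
M5
G00 X0.000 Y0.000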